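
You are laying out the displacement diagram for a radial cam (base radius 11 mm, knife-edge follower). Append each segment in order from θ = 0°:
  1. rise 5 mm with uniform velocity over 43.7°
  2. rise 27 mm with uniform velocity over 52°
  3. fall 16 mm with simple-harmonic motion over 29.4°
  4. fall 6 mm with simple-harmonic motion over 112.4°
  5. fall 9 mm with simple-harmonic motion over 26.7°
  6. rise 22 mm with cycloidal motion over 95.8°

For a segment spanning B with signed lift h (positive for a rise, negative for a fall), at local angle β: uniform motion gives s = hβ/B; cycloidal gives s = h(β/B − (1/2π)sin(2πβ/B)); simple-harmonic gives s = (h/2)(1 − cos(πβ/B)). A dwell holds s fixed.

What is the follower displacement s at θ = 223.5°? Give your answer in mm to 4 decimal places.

seg 1 [0°–43.7°] uniform, h=5: full span → s += 5 → s = 5.0000
seg 2 [43.7°–95.7°] uniform, h=27: full span → s += 27 → s = 32.0000
seg 3 [95.7°–125.1°] simple-harmonic, h=-16: full span → s += -16 → s = 16.0000
seg 4 [125.1°–237.5°] simple-harmonic, h=-6: θ=223.5° here. β=98.4, B=112.4. -6/2·(1 − cos(π·0.8754)) = -5.7732 → s = 10.2268

10.2268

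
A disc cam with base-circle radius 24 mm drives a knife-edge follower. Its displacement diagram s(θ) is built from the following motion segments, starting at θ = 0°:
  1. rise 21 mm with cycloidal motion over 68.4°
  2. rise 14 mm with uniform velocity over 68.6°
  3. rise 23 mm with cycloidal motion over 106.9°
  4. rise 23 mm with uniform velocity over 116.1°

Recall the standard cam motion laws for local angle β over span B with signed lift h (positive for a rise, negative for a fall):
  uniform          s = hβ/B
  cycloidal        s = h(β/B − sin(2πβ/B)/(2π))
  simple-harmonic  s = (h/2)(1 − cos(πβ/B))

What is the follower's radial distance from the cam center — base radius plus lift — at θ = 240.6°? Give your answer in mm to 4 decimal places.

seg 1 [0°–68.4°] cycloidal, h=21: full span → s += 21 → s = 21.0000
seg 2 [68.4°–137°] uniform, h=14: full span → s += 14 → s = 35.0000
seg 3 [137°–243.9°] cycloidal, h=23: θ=240.6° here. β=103.6, B=106.9. 23·(0.9691 − sin(2π·0.9691)/(2π)) = 22.9956 → s = 57.9956
radial distance = base radius + s = 24 + 57.9956 = 81.9956

81.9956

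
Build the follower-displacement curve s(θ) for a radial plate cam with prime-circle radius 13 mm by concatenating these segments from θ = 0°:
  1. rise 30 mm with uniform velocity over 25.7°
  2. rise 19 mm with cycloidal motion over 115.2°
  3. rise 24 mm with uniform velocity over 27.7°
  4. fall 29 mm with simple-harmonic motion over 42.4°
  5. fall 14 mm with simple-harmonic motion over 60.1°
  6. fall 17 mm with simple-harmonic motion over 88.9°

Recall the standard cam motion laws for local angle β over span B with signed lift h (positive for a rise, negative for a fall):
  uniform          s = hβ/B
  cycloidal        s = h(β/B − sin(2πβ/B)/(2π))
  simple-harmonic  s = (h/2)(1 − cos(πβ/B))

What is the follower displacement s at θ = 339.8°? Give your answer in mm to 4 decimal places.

seg 1 [0°–25.7°] uniform, h=30: full span → s += 30 → s = 30.0000
seg 2 [25.7°–140.9°] cycloidal, h=19: full span → s += 19 → s = 49.0000
seg 3 [140.9°–168.6°] uniform, h=24: full span → s += 24 → s = 73.0000
seg 4 [168.6°–211°] simple-harmonic, h=-29: full span → s += -29 → s = 44.0000
seg 5 [211°–271.1°] simple-harmonic, h=-14: full span → s += -14 → s = 30.0000
seg 6 [271.1°–360°] simple-harmonic, h=-17: θ=339.8° here. β=68.7, B=88.9. -17/2·(1 − cos(π·0.7728)) = -14.9248 → s = 15.0752

15.0752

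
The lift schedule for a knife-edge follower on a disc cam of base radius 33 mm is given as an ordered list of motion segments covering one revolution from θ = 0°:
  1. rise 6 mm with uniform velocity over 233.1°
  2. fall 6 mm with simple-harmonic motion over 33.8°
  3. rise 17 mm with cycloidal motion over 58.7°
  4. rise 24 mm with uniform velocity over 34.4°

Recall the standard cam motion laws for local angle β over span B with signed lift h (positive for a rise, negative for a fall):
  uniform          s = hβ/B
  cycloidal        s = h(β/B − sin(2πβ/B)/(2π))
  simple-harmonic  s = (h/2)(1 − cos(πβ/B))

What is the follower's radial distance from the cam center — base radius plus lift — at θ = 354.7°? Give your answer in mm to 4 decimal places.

seg 1 [0°–233.1°] uniform, h=6: full span → s += 6 → s = 6.0000
seg 2 [233.1°–266.9°] simple-harmonic, h=-6: full span → s += -6 → s = 0.0000
seg 3 [266.9°–325.6°] cycloidal, h=17: full span → s += 17 → s = 17.0000
seg 4 [325.6°–360°] uniform, h=24: θ=354.7° here. β=29.1, B=34.4. 24·29.1/34.4 = 20.3023 → s = 37.3023
radial distance = base radius + s = 33 + 37.3023 = 70.3023

70.3023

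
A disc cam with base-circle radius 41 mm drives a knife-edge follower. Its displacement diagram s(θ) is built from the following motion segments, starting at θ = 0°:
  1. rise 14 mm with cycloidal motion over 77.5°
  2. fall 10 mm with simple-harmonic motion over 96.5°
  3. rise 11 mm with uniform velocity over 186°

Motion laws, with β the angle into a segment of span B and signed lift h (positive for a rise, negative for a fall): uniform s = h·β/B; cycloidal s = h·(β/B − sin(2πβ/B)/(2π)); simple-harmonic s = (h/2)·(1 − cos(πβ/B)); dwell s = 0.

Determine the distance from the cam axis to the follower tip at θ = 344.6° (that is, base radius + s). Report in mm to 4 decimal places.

seg 1 [0°–77.5°] cycloidal, h=14: full span → s += 14 → s = 14.0000
seg 2 [77.5°–174°] simple-harmonic, h=-10: full span → s += -10 → s = 4.0000
seg 3 [174°–360°] uniform, h=11: θ=344.6° here. β=170.6, B=186. 11·170.6/186 = 10.0892 → s = 14.0892
radial distance = base radius + s = 41 + 14.0892 = 55.0892

55.0892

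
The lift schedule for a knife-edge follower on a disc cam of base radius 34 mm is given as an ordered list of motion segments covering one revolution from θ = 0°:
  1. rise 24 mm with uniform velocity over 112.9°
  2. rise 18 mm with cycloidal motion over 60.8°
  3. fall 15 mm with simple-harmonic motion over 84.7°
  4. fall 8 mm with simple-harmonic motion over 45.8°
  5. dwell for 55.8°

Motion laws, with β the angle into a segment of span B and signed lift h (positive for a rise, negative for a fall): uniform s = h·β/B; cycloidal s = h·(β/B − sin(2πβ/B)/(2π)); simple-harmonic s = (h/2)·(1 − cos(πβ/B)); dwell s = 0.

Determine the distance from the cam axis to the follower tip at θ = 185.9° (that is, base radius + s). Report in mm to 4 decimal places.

seg 1 [0°–112.9°] uniform, h=24: full span → s += 24 → s = 24.0000
seg 2 [112.9°–173.7°] cycloidal, h=18: full span → s += 18 → s = 42.0000
seg 3 [173.7°–258.4°] simple-harmonic, h=-15: θ=185.9° here. β=12.2, B=84.7. -15/2·(1 − cos(π·0.1440)) = -0.7548 → s = 41.2452
radial distance = base radius + s = 34 + 41.2452 = 75.2452

75.2452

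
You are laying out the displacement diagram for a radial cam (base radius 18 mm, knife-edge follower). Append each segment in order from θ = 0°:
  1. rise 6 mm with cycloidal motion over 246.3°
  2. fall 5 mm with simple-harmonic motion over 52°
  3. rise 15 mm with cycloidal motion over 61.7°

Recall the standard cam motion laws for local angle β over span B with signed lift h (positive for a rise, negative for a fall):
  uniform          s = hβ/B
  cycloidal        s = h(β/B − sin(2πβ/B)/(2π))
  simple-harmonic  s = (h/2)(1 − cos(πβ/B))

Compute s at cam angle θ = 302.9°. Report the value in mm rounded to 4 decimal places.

seg 1 [0°–246.3°] cycloidal, h=6: full span → s += 6 → s = 6.0000
seg 2 [246.3°–298.3°] simple-harmonic, h=-5: full span → s += -5 → s = 1.0000
seg 3 [298.3°–360°] cycloidal, h=15: θ=302.9° here. β=4.6, B=61.7. 15·(0.0746 − sin(2π·0.0746)/(2π)) = 0.0405 → s = 1.0405

1.0405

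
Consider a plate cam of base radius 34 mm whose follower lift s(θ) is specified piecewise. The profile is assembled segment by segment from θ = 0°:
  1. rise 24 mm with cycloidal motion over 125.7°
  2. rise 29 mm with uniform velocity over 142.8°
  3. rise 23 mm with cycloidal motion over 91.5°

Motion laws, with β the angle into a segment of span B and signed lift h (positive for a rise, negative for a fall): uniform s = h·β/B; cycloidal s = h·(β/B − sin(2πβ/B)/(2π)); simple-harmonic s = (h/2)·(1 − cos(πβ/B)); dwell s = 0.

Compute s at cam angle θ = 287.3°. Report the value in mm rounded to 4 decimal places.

seg 1 [0°–125.7°] cycloidal, h=24: full span → s += 24 → s = 24.0000
seg 2 [125.7°–268.5°] uniform, h=29: full span → s += 29 → s = 53.0000
seg 3 [268.5°–360°] cycloidal, h=23: θ=287.3° here. β=18.8, B=91.5. 23·(0.2055 − sin(2π·0.2055)/(2π)) = 1.2075 → s = 54.2075

54.2075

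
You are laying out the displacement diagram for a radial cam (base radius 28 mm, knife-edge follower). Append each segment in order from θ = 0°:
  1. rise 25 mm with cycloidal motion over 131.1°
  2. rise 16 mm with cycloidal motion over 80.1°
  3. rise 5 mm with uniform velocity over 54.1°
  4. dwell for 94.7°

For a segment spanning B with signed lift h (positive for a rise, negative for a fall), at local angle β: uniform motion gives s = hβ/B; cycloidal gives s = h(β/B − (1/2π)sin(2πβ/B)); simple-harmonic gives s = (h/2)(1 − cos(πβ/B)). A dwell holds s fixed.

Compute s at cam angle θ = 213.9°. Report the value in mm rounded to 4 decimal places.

seg 1 [0°–131.1°] cycloidal, h=25: full span → s += 25 → s = 25.0000
seg 2 [131.1°–211.2°] cycloidal, h=16: full span → s += 16 → s = 41.0000
seg 3 [211.2°–265.3°] uniform, h=5: θ=213.9° here. β=2.7, B=54.1. 5·2.7/54.1 = 0.2495 → s = 41.2495

41.2495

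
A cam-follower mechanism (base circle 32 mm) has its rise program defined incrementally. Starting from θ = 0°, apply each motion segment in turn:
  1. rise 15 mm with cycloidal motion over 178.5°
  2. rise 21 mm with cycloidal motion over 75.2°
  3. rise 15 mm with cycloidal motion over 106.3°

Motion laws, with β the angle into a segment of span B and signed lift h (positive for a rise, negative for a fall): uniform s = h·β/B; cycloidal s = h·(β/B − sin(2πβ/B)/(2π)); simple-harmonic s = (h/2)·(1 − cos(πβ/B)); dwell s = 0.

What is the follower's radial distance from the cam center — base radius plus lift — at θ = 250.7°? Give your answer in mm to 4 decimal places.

seg 1 [0°–178.5°] cycloidal, h=15: full span → s += 15 → s = 15.0000
seg 2 [178.5°–253.7°] cycloidal, h=21: θ=250.7° here. β=72.2, B=75.2. 21·(0.9601 − sin(2π·0.9601)/(2π)) = 20.9913 → s = 35.9913
radial distance = base radius + s = 32 + 35.9913 = 67.9913

67.9913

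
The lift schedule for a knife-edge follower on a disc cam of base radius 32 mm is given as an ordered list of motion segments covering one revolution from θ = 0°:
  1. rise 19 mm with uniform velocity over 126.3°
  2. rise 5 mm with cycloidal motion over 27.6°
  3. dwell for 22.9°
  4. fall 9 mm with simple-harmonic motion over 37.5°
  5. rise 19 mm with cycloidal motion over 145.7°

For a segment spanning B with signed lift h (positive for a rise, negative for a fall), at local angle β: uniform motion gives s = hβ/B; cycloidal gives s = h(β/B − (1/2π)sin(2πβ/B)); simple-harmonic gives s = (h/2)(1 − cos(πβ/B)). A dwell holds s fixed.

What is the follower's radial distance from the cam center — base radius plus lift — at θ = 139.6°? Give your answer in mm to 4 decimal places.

seg 1 [0°–126.3°] uniform, h=19: full span → s += 19 → s = 19.0000
seg 2 [126.3°–153.9°] cycloidal, h=5: θ=139.6° here. β=13.3, B=27.6. 5·(0.4819 − sin(2π·0.4819)/(2π)) = 2.3190 → s = 21.3190
radial distance = base radius + s = 32 + 21.3190 = 53.3190

53.3190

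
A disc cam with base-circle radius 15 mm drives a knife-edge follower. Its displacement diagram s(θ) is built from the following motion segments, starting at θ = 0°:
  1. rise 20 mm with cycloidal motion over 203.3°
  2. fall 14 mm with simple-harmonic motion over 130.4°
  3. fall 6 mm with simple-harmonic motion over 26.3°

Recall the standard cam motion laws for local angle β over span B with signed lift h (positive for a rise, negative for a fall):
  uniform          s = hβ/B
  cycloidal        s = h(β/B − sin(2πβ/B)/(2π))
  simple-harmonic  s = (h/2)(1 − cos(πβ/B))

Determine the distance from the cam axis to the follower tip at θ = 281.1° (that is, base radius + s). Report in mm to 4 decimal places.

seg 1 [0°–203.3°] cycloidal, h=20: full span → s += 20 → s = 20.0000
seg 2 [203.3°–333.7°] simple-harmonic, h=-14: θ=281.1° here. β=77.8, B=130.4. -14/2·(1 − cos(π·0.5966)) = -9.0924 → s = 10.9076
radial distance = base radius + s = 15 + 10.9076 = 25.9076

25.9076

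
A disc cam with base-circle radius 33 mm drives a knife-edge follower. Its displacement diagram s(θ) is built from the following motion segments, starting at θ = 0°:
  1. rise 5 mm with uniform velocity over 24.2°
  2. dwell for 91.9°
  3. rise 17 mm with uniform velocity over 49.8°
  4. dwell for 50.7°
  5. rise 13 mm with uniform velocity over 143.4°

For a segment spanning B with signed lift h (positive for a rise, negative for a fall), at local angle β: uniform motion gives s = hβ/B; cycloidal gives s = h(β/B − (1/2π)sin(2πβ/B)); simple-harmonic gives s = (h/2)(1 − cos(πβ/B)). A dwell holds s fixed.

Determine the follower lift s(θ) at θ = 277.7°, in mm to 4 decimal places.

seg 1 [0°–24.2°] uniform, h=5: full span → s += 5 → s = 5.0000
seg 2 [24.2°–116.1°] dwell: s stays 5.0000
seg 3 [116.1°–165.9°] uniform, h=17: full span → s += 17 → s = 22.0000
seg 4 [165.9°–216.6°] dwell: s stays 22.0000
seg 5 [216.6°–360°] uniform, h=13: θ=277.7° here. β=61.1, B=143.4. 13·61.1/143.4 = 5.5391 → s = 27.5391

27.5391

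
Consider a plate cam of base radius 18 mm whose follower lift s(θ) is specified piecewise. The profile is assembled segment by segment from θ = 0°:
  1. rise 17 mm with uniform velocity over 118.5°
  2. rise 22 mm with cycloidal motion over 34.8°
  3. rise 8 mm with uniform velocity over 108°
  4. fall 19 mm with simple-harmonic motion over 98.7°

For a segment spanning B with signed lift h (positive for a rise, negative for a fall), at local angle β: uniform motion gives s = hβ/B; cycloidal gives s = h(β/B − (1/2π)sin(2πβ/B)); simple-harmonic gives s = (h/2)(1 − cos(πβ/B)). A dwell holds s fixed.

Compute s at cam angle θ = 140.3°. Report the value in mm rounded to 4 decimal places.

seg 1 [0°–118.5°] uniform, h=17: full span → s += 17 → s = 17.0000
seg 2 [118.5°–153.3°] cycloidal, h=22: θ=140.3° here. β=21.8, B=34.8. 22·(0.6264 − sin(2π·0.6264)/(2π)) = 16.2797 → s = 33.2797

33.2797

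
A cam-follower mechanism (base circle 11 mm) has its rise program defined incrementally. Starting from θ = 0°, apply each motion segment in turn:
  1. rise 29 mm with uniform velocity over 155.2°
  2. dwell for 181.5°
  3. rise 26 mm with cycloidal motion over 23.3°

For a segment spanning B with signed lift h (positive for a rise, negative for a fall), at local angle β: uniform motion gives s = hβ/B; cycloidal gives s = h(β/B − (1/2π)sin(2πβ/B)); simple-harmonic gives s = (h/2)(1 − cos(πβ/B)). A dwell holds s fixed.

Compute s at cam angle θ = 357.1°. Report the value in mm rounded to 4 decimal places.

seg 1 [0°–155.2°] uniform, h=29: full span → s += 29 → s = 29.0000
seg 2 [155.2°–336.7°] dwell: s stays 29.0000
seg 3 [336.7°–360°] cycloidal, h=26: θ=357.1° here. β=20.4, B=23.3. 26·(0.8755 − sin(2π·0.8755)/(2π)) = 25.6801 → s = 54.6801

54.6801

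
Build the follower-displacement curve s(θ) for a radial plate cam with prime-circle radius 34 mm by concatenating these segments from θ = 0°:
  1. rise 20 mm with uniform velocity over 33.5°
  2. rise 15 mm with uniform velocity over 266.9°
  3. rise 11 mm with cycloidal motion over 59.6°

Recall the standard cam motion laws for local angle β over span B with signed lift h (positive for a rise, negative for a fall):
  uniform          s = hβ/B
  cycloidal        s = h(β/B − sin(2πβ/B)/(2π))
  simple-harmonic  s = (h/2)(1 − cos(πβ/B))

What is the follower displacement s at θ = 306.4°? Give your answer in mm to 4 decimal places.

seg 1 [0°–33.5°] uniform, h=20: full span → s += 20 → s = 20.0000
seg 2 [33.5°–300.4°] uniform, h=15: full span → s += 15 → s = 35.0000
seg 3 [300.4°–360°] cycloidal, h=11: θ=306.4° here. β=6, B=59.6. 11·(0.1007 − sin(2π·0.1007)/(2π)) = 0.0724 → s = 35.0724

35.0724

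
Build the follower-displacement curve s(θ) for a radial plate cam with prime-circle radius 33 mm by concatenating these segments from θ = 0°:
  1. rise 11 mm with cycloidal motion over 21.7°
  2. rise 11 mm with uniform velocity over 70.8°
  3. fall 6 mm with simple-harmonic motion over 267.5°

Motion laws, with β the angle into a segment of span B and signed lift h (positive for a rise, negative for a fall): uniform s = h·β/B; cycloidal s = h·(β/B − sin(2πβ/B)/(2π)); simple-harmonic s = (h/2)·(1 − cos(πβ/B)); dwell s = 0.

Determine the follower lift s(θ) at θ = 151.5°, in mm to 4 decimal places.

seg 1 [0°–21.7°] cycloidal, h=11: full span → s += 11 → s = 11.0000
seg 2 [21.7°–92.5°] uniform, h=11: full span → s += 11 → s = 22.0000
seg 3 [92.5°–360°] simple-harmonic, h=-6: θ=151.5° here. β=59, B=267.5. -6/2·(1 − cos(π·0.2206)) = -0.6918 → s = 21.3082

21.3082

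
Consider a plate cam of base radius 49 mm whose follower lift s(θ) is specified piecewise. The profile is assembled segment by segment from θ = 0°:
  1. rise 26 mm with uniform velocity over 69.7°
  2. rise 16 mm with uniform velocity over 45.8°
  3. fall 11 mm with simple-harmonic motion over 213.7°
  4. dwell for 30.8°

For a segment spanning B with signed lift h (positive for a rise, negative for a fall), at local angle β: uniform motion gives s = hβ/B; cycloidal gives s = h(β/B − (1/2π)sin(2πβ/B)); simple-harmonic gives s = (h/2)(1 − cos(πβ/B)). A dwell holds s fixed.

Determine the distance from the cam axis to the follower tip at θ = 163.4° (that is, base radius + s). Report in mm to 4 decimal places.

seg 1 [0°–69.7°] uniform, h=26: full span → s += 26 → s = 26.0000
seg 2 [69.7°–115.5°] uniform, h=16: full span → s += 16 → s = 42.0000
seg 3 [115.5°–329.2°] simple-harmonic, h=-11: θ=163.4° here. β=47.9, B=213.7. -11/2·(1 − cos(π·0.2241)) = -1.3082 → s = 40.6918
radial distance = base radius + s = 49 + 40.6918 = 89.6918

89.6918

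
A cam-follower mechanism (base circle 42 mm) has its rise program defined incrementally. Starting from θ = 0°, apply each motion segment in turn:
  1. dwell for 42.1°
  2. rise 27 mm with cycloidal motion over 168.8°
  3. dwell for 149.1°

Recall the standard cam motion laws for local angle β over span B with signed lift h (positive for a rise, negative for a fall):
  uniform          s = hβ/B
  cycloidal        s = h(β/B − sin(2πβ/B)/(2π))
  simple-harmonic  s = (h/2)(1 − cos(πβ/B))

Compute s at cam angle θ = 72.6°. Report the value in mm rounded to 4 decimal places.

seg 1 [0°–42.1°] dwell: s stays 0.0000
seg 2 [42.1°–210.9°] cycloidal, h=27: θ=72.6° here. β=30.5, B=168.8. 27·(0.1807 − sin(2π·0.1807)/(2π)) = 0.9825 → s = 0.9825

0.9825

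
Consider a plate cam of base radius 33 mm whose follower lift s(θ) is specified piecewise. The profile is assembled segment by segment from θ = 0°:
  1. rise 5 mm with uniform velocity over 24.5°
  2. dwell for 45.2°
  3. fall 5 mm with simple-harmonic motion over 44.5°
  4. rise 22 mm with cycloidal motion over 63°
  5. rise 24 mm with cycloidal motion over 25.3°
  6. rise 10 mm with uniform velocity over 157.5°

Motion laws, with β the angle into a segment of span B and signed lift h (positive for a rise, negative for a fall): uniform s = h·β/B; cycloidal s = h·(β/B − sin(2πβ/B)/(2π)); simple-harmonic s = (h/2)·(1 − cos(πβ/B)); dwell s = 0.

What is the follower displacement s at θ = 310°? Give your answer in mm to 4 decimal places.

seg 1 [0°–24.5°] uniform, h=5: full span → s += 5 → s = 5.0000
seg 2 [24.5°–69.7°] dwell: s stays 5.0000
seg 3 [69.7°–114.2°] simple-harmonic, h=-5: full span → s += -5 → s = 0.0000
seg 4 [114.2°–177.2°] cycloidal, h=22: full span → s += 22 → s = 22.0000
seg 5 [177.2°–202.5°] cycloidal, h=24: full span → s += 24 → s = 46.0000
seg 6 [202.5°–360°] uniform, h=10: θ=310° here. β=107.5, B=157.5. 10·107.5/157.5 = 6.8254 → s = 52.8254

52.8254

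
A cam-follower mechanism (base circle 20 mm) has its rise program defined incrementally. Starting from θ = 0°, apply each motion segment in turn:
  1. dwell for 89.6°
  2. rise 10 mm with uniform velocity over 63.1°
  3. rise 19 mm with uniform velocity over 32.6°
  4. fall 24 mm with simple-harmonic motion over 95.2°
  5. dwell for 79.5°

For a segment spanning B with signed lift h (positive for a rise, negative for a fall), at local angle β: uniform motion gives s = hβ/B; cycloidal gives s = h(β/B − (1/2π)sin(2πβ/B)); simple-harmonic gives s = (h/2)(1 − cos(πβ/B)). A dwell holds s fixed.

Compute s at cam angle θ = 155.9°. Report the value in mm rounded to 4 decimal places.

seg 1 [0°–89.6°] dwell: s stays 0.0000
seg 2 [89.6°–152.7°] uniform, h=10: full span → s += 10 → s = 10.0000
seg 3 [152.7°–185.3°] uniform, h=19: θ=155.9° here. β=3.2, B=32.6. 19·3.2/32.6 = 1.8650 → s = 11.8650

11.8650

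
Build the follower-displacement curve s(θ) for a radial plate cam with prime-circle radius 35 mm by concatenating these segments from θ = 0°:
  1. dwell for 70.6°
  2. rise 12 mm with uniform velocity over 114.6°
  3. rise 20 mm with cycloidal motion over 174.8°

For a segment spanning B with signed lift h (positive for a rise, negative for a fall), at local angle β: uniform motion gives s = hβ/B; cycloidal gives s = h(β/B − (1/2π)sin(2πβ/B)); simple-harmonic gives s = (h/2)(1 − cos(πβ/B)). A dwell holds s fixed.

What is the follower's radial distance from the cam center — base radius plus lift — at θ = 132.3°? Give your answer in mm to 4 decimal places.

seg 1 [0°–70.6°] dwell: s stays 0.0000
seg 2 [70.6°–185.2°] uniform, h=12: θ=132.3° here. β=61.7, B=114.6. 12·61.7/114.6 = 6.4607 → s = 6.4607
radial distance = base radius + s = 35 + 6.4607 = 41.4607

41.4607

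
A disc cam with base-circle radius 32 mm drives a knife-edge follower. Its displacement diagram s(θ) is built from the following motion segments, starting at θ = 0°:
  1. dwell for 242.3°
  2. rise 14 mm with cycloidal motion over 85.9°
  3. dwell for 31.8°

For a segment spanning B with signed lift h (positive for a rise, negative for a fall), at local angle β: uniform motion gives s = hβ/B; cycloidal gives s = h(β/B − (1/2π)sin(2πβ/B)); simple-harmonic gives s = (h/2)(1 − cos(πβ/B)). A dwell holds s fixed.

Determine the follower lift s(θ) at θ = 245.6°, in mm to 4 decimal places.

seg 1 [0°–242.3°] dwell: s stays 0.0000
seg 2 [242.3°–328.2°] cycloidal, h=14: θ=245.6° here. β=3.3, B=85.9. 14·(0.0384 − sin(2π·0.0384)/(2π)) = 0.0052 → s = 0.0052

0.0052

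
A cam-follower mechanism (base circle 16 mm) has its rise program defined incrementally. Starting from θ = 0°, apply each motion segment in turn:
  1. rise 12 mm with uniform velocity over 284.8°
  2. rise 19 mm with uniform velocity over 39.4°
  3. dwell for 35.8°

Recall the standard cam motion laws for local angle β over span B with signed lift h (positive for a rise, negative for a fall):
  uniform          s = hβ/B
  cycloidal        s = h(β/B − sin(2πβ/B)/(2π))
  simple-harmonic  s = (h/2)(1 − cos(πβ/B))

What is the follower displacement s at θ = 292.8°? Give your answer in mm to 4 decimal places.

seg 1 [0°–284.8°] uniform, h=12: full span → s += 12 → s = 12.0000
seg 2 [284.8°–324.2°] uniform, h=19: θ=292.8° here. β=8, B=39.4. 19·8/39.4 = 3.8579 → s = 15.8579

15.8579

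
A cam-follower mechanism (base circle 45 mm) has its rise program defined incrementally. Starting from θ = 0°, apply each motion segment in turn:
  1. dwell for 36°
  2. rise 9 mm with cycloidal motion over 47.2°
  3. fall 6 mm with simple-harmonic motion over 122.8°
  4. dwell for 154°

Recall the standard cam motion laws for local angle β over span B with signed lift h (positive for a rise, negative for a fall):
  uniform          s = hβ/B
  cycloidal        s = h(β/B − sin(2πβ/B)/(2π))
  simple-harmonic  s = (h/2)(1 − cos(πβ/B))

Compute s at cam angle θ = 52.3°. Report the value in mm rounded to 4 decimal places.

seg 1 [0°–36°] dwell: s stays 0.0000
seg 2 [36°–83.2°] cycloidal, h=9: θ=52.3° here. β=16.3, B=47.2. 9·(0.3453 − sin(2π·0.3453)/(2π)) = 1.9251 → s = 1.9251

1.9251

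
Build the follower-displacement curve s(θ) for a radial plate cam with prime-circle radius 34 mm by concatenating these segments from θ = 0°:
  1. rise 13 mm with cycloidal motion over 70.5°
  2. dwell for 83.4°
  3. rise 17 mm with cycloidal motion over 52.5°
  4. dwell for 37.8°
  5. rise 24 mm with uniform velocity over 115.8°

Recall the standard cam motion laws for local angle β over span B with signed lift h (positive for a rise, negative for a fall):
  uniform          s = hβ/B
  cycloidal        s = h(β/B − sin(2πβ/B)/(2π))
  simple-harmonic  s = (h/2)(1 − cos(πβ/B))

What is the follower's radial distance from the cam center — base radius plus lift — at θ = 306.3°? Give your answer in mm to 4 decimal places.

seg 1 [0°–70.5°] cycloidal, h=13: full span → s += 13 → s = 13.0000
seg 2 [70.5°–153.9°] dwell: s stays 13.0000
seg 3 [153.9°–206.4°] cycloidal, h=17: full span → s += 17 → s = 30.0000
seg 4 [206.4°–244.2°] dwell: s stays 30.0000
seg 5 [244.2°–360°] uniform, h=24: θ=306.3° here. β=62.1, B=115.8. 24·62.1/115.8 = 12.8705 → s = 42.8705
radial distance = base radius + s = 34 + 42.8705 = 76.8705

76.8705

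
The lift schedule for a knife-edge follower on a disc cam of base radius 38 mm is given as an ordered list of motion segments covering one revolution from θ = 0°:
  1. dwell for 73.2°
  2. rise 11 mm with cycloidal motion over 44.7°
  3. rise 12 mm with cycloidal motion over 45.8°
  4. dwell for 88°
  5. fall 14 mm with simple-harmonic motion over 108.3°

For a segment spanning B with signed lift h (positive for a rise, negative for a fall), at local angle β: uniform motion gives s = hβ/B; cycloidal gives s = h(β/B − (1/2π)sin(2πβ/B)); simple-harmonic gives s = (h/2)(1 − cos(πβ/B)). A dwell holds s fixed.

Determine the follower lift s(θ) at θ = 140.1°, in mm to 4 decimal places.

seg 1 [0°–73.2°] dwell: s stays 0.0000
seg 2 [73.2°–117.9°] cycloidal, h=11: full span → s += 11 → s = 11.0000
seg 3 [117.9°–163.7°] cycloidal, h=12: θ=140.1° here. β=22.2, B=45.8. 12·(0.4847 − sin(2π·0.4847)/(2π)) = 5.6335 → s = 16.6335

16.6335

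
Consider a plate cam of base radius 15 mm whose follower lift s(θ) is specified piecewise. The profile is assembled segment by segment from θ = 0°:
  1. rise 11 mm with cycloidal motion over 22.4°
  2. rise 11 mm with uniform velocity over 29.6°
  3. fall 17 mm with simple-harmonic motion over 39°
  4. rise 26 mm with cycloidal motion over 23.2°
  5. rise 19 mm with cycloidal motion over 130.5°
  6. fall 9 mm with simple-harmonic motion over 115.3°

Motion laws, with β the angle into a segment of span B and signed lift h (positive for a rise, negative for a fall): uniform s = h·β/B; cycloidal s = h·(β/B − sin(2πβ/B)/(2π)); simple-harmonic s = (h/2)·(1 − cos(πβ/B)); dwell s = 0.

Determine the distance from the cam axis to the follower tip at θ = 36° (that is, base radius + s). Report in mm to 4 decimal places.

seg 1 [0°–22.4°] cycloidal, h=11: full span → s += 11 → s = 11.0000
seg 2 [22.4°–52°] uniform, h=11: θ=36° here. β=13.6, B=29.6. 11·13.6/29.6 = 5.0541 → s = 16.0541
radial distance = base radius + s = 15 + 16.0541 = 31.0541

31.0541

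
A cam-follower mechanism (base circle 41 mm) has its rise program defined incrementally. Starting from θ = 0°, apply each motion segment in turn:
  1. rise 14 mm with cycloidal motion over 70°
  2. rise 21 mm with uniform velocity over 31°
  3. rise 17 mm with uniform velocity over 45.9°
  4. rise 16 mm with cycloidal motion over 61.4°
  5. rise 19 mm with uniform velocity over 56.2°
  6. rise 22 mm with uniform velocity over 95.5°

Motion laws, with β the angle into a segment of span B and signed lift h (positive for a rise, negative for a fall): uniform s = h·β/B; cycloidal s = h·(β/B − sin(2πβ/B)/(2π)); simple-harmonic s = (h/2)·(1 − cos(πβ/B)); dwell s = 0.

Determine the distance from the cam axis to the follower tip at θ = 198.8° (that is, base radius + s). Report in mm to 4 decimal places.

seg 1 [0°–70°] cycloidal, h=14: full span → s += 14 → s = 14.0000
seg 2 [70°–101°] uniform, h=21: full span → s += 21 → s = 35.0000
seg 3 [101°–146.9°] uniform, h=17: full span → s += 17 → s = 52.0000
seg 4 [146.9°–208.3°] cycloidal, h=16: θ=198.8° here. β=51.9, B=61.4. 16·(0.8453 − sin(2π·0.8453)/(2π)) = 15.6281 → s = 67.6281
radial distance = base radius + s = 41 + 67.6281 = 108.6281

108.6281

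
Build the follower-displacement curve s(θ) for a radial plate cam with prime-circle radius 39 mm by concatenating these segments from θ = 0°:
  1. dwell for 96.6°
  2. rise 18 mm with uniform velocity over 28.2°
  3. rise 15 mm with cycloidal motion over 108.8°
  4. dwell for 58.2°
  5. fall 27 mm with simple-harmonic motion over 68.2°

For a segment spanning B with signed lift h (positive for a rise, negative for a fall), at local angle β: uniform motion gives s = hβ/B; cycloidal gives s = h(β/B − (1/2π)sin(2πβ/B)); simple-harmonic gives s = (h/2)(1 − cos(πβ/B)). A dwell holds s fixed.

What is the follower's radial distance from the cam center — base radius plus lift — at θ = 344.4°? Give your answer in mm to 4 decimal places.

seg 1 [0°–96.6°] dwell: s stays 0.0000
seg 2 [96.6°–124.8°] uniform, h=18: full span → s += 18 → s = 18.0000
seg 3 [124.8°–233.6°] cycloidal, h=15: full span → s += 15 → s = 33.0000
seg 4 [233.6°–291.8°] dwell: s stays 33.0000
seg 5 [291.8°–360°] simple-harmonic, h=-27: θ=344.4° here. β=52.6, B=68.2. -27/2·(1 − cos(π·0.7713)) = -23.6618 → s = 9.3382
radial distance = base radius + s = 39 + 9.3382 = 48.3382

48.3382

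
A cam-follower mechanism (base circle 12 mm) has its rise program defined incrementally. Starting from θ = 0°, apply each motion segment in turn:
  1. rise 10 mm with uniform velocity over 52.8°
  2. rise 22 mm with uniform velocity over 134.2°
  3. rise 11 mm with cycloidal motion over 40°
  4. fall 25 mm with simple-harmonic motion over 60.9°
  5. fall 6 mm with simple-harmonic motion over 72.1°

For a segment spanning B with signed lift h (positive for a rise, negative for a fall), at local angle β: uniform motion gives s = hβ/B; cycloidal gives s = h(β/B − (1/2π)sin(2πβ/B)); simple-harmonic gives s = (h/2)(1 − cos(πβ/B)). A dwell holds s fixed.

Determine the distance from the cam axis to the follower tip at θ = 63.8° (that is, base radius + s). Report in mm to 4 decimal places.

seg 1 [0°–52.8°] uniform, h=10: full span → s += 10 → s = 10.0000
seg 2 [52.8°–187°] uniform, h=22: θ=63.8° here. β=11, B=134.2. 22·11/134.2 = 1.8033 → s = 11.8033
radial distance = base radius + s = 12 + 11.8033 = 23.8033

23.8033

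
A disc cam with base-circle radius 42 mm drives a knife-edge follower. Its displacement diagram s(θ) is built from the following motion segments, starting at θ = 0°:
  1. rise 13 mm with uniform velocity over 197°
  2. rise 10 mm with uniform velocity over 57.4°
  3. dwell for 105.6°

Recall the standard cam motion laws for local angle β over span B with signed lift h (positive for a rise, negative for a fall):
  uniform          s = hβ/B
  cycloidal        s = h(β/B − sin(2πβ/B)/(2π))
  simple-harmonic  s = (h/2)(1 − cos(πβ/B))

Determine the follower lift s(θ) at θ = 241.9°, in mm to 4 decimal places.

seg 1 [0°–197°] uniform, h=13: full span → s += 13 → s = 13.0000
seg 2 [197°–254.4°] uniform, h=10: θ=241.9° here. β=44.9, B=57.4. 10·44.9/57.4 = 7.8223 → s = 20.8223

20.8223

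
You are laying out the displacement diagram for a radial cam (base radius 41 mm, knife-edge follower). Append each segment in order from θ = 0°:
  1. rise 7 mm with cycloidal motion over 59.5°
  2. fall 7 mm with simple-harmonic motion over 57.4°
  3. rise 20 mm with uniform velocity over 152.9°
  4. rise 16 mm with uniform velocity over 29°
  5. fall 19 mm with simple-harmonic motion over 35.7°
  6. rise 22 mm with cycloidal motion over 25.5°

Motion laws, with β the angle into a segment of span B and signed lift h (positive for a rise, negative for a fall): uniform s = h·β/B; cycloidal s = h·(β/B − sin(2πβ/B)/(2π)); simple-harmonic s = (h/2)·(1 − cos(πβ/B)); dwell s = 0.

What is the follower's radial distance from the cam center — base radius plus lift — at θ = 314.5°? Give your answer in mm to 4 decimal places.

seg 1 [0°–59.5°] cycloidal, h=7: full span → s += 7 → s = 7.0000
seg 2 [59.5°–116.9°] simple-harmonic, h=-7: full span → s += -7 → s = 0.0000
seg 3 [116.9°–269.8°] uniform, h=20: full span → s += 20 → s = 20.0000
seg 4 [269.8°–298.8°] uniform, h=16: full span → s += 16 → s = 36.0000
seg 5 [298.8°–334.5°] simple-harmonic, h=-19: θ=314.5° here. β=15.7, B=35.7. -19/2·(1 − cos(π·0.4398)) = -7.7133 → s = 28.2867
radial distance = base radius + s = 41 + 28.2867 = 69.2867

69.2867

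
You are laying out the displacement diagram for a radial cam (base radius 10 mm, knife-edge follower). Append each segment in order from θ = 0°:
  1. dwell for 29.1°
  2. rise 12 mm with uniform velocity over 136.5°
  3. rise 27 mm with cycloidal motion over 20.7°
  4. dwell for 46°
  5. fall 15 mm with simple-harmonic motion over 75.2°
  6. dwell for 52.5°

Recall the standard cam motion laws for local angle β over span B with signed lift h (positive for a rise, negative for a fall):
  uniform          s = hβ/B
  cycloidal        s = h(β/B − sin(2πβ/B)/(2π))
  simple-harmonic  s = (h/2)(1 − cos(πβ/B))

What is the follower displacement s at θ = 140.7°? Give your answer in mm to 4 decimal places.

seg 1 [0°–29.1°] dwell: s stays 0.0000
seg 2 [29.1°–165.6°] uniform, h=12: θ=140.7° here. β=111.6, B=136.5. 12·111.6/136.5 = 9.8110 → s = 9.8110

9.8110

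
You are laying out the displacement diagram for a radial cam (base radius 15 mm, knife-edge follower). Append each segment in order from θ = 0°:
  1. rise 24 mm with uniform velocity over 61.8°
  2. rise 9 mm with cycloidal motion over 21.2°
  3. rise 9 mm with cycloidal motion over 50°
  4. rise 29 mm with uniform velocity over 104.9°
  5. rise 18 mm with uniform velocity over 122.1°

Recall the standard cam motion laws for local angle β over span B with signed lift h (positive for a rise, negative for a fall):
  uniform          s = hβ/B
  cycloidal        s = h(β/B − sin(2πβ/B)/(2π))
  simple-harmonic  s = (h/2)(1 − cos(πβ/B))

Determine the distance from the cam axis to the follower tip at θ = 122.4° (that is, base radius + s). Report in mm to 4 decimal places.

seg 1 [0°–61.8°] uniform, h=24: full span → s += 24 → s = 24.0000
seg 2 [61.8°–83°] cycloidal, h=9: full span → s += 9 → s = 33.0000
seg 3 [83°–133°] cycloidal, h=9: θ=122.4° here. β=39.4, B=50. 9·(0.7880 − sin(2π·0.7880)/(2π)) = 8.4838 → s = 41.4838
radial distance = base radius + s = 15 + 41.4838 = 56.4838

56.4838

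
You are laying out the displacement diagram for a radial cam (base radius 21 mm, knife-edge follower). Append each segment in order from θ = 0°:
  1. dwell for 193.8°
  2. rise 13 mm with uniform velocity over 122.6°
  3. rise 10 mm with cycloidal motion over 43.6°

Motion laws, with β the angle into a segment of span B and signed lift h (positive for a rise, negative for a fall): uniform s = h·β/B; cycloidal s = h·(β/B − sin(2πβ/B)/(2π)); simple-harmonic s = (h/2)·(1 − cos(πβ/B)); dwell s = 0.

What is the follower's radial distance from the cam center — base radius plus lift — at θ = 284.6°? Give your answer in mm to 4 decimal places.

seg 1 [0°–193.8°] dwell: s stays 0.0000
seg 2 [193.8°–316.4°] uniform, h=13: θ=284.6° here. β=90.8, B=122.6. 13·90.8/122.6 = 9.6281 → s = 9.6281
radial distance = base radius + s = 21 + 9.6281 = 30.6281

30.6281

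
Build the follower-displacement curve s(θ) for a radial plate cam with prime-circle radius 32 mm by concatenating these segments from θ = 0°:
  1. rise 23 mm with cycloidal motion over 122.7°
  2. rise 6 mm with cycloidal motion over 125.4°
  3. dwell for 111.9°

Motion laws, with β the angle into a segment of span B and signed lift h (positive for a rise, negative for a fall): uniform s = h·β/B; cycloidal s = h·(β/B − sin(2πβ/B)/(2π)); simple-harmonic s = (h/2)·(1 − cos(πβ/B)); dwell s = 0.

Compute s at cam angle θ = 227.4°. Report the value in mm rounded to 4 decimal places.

seg 1 [0°–122.7°] cycloidal, h=23: full span → s += 23 → s = 23.0000
seg 2 [122.7°–248.1°] cycloidal, h=6: θ=227.4° here. β=104.7, B=125.4. 6·(0.8349 − sin(2π·0.8349)/(2π)) = 5.8317 → s = 28.8317

28.8317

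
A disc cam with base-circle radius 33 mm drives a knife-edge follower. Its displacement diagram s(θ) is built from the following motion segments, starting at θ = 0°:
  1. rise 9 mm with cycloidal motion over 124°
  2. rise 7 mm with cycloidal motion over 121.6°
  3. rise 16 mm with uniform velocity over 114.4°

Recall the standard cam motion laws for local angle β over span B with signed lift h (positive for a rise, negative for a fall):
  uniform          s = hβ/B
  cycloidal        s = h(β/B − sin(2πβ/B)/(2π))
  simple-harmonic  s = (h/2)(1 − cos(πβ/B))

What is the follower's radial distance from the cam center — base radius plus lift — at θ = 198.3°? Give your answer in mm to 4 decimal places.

seg 1 [0°–124°] cycloidal, h=9: full span → s += 9 → s = 9.0000
seg 2 [124°–245.6°] cycloidal, h=7: θ=198.3° here. β=74.3, B=121.6. 7·(0.6110 − sin(2π·0.6110)/(2π)) = 4.9928 → s = 13.9928
radial distance = base radius + s = 33 + 13.9928 = 46.9928

46.9928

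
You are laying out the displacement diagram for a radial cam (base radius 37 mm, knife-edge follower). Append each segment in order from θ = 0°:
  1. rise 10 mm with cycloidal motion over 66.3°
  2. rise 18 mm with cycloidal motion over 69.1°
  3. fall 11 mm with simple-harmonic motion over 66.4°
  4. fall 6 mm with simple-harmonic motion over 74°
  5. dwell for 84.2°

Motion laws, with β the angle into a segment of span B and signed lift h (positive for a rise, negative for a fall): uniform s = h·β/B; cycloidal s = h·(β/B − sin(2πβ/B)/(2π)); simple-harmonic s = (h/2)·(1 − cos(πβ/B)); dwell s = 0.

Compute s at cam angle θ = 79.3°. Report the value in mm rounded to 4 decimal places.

seg 1 [0°–66.3°] cycloidal, h=10: full span → s += 10 → s = 10.0000
seg 2 [66.3°–135.4°] cycloidal, h=18: θ=79.3° here. β=13, B=69.1. 18·(0.1881 − sin(2π·0.1881)/(2π)) = 0.7353 → s = 10.7353

10.7353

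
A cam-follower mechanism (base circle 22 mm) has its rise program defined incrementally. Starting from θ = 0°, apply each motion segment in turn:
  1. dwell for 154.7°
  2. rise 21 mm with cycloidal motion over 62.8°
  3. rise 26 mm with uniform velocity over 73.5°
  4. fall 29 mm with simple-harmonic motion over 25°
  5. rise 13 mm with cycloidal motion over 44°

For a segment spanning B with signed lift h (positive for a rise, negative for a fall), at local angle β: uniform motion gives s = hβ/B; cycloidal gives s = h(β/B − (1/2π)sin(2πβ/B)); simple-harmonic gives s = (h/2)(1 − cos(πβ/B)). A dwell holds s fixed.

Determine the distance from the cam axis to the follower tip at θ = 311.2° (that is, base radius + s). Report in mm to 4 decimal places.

seg 1 [0°–154.7°] dwell: s stays 0.0000
seg 2 [154.7°–217.5°] cycloidal, h=21: full span → s += 21 → s = 21.0000
seg 3 [217.5°–291°] uniform, h=26: full span → s += 26 → s = 47.0000
seg 4 [291°–316°] simple-harmonic, h=-29: θ=311.2° here. β=20.2, B=25. -29/2·(1 − cos(π·0.8080)) = -26.4412 → s = 20.5588
radial distance = base radius + s = 22 + 20.5588 = 42.5588

42.5588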